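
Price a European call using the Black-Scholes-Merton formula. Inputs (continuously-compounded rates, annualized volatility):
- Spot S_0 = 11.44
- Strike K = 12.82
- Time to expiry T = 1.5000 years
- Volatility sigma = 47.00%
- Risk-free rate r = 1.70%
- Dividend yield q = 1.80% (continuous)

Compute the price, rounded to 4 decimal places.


Answer: Price = 2.0476

Derivation:
d1 = (ln(S/K) + (r - q + 0.5*sigma^2) * T) / (sigma * sqrt(T)) = 0.08735564
d2 = d1 - sigma * sqrt(T) = -0.48827445
exp(-rT) = 0.97482238; exp(-qT) = 0.97336124
C = S_0 * exp(-qT) * N(d1) - K * exp(-rT) * N(d2)
N(d1) = 0.53480559; N(d2) = 0.31267773
C = 11.4400 * 0.97336124 * 0.53480559 - 12.8200 * 0.97482238 * 0.31267773 = 2.0476


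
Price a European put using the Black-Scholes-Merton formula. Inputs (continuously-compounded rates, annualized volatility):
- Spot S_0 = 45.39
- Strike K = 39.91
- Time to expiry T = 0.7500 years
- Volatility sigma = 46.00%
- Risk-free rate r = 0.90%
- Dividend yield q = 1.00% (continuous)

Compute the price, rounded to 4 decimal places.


d1 = (ln(S/K) + (r - q + 0.5*sigma^2) * T) / (sigma * sqrt(T)) = 0.52028019
d2 = d1 - sigma * sqrt(T) = 0.12190851
exp(-rT) = 0.99327273; exp(-qT) = 0.99252805
P = K * exp(-rT) * N(-d2) - S_0 * exp(-qT) * N(-d1)
N(-d1) = 0.30143415; N(-d2) = 0.45148574
P = 39.9100 * 0.99327273 * 0.45148574 - 45.3900 * 0.99252805 * 0.30143415 = 4.3177

Answer: Price = 4.3177


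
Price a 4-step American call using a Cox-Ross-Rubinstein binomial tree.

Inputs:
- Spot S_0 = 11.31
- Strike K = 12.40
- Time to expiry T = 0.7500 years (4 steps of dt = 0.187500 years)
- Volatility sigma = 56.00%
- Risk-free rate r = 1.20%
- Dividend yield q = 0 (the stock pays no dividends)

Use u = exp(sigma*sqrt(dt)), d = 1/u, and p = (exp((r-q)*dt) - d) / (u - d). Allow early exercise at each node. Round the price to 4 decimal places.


dt = T/N = 0.187500
u = exp(sigma*sqrt(dt)) = 1.274415; d = 1/u = 0.784674
p = (exp((r-q)*dt) - d) / (u - d) = 0.444273
Discount per step: exp(-r*dt) = 0.997753
Stock lattice S(k, i) with i counting down-moves:
  k=0: S(0,0) = 11.3100
  k=1: S(1,0) = 14.4136; S(1,1) = 8.8747
  k=2: S(2,0) = 18.3689; S(2,1) = 11.3100; S(2,2) = 6.9637
  k=3: S(3,0) = 23.4097; S(3,1) = 14.4136; S(3,2) = 8.8747; S(3,3) = 5.4642
  k=4: S(4,0) = 29.8336; S(4,1) = 18.3689; S(4,2) = 11.3100; S(4,3) = 6.9637; S(4,4) = 4.2877
Terminal payoffs V(N, i) = max(S_T - K, 0):
  V(4,0) = 17.433614; V(4,1) = 5.968946; V(4,2) = 0.000000; V(4,3) = 0.000000; V(4,4) = 0.000000
Backward induction: V(k, i) = exp(-r*dt) * [p * V(k+1, i) + (1-p) * V(k+1, i+1)]; then take max(V_cont, immediate exercise) for American.
  V(3,0) = exp(-r*dt) * [p*17.433614 + (1-p)*5.968946] = 11.037526; exercise = 11.009657; V(3,0) = max -> 11.037526
  V(3,1) = exp(-r*dt) * [p*5.968946 + (1-p)*0.000000] = 2.645881; exercise = 2.013632; V(3,1) = max -> 2.645881
  V(3,2) = exp(-r*dt) * [p*0.000000 + (1-p)*0.000000] = 0.000000; exercise = 0.000000; V(3,2) = max -> 0.000000
  V(3,3) = exp(-r*dt) * [p*0.000000 + (1-p)*0.000000] = 0.000000; exercise = 0.000000; V(3,3) = max -> 0.000000
  V(2,0) = exp(-r*dt) * [p*11.037526 + (1-p)*2.645881] = 6.359737; exercise = 5.968946; V(2,0) = max -> 6.359737
  V(2,1) = exp(-r*dt) * [p*2.645881 + (1-p)*0.000000] = 1.172852; exercise = 0.000000; V(2,1) = max -> 1.172852
  V(2,2) = exp(-r*dt) * [p*0.000000 + (1-p)*0.000000] = 0.000000; exercise = 0.000000; V(2,2) = max -> 0.000000
  V(1,0) = exp(-r*dt) * [p*6.359737 + (1-p)*1.172852] = 3.469429; exercise = 2.013632; V(1,0) = max -> 3.469429
  V(1,1) = exp(-r*dt) * [p*1.172852 + (1-p)*0.000000] = 0.519895; exercise = 0.000000; V(1,1) = max -> 0.519895
  V(0,0) = exp(-r*dt) * [p*3.469429 + (1-p)*0.519895] = 1.826180; exercise = 0.000000; V(0,0) = max -> 1.826180

Answer: Price = V(0,0) = 1.8262


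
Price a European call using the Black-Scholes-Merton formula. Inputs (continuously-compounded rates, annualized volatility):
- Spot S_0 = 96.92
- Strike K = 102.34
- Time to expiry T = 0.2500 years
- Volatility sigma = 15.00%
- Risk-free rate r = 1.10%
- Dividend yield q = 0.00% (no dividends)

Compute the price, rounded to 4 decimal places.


Answer: Price = 1.0856

Derivation:
d1 = (ln(S/K) + (r - q + 0.5*sigma^2) * T) / (sigma * sqrt(T)) = -0.65136277
d2 = d1 - sigma * sqrt(T) = -0.72636277
exp(-rT) = 0.99725378; exp(-qT) = 1.00000000
C = S_0 * exp(-qT) * N(d1) - K * exp(-rT) * N(d2)
N(d1) = 0.25740617; N(d2) = 0.23380821
C = 96.9200 * 1.00000000 * 0.25740617 - 102.3400 * 0.99725378 * 0.23380821 = 1.0856


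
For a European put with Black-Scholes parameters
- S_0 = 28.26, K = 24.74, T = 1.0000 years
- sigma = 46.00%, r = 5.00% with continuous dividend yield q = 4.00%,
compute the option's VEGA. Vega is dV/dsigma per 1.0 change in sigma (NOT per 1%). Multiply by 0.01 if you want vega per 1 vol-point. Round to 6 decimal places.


Answer: Vega = 9.357782

Derivation:
d1 = 0.5409261093; d2 = 0.0809261093
phi(d1) = 0.3446454536; exp(-qT) = 0.9607894392; exp(-rT) = 0.9512294245
Vega = S * exp(-qT) * phi(d1) * sqrt(T) = 28.2600 * 0.9607894392 * 0.3446454536 * 1.0000000000 = 9.357782


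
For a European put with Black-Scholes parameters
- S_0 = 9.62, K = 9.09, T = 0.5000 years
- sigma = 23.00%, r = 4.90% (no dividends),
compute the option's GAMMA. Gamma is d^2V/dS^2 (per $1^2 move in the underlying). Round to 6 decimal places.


Answer: Gamma = 0.215462

Derivation:
d1 = 0.5804077355; d2 = 0.4177731758
phi(d1) = 0.3371001867; exp(-qT) = 1.0000000000; exp(-rT) = 0.9757976889
Gamma = exp(-qT) * phi(d1) / (S * sigma * sqrt(T)) = 1.0000000000 * 0.3371001867 / (9.6200 * 0.2300 * 0.7071067812) = 0.215462


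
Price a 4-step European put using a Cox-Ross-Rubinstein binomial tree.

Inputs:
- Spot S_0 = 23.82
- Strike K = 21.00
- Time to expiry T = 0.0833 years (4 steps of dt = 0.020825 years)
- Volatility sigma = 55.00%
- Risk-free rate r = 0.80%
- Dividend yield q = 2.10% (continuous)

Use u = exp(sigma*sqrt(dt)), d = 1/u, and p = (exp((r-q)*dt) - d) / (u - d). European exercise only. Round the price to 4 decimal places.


Answer: Price = V(0,0) = 0.4541

Derivation:
dt = T/N = 0.020825
u = exp(sigma*sqrt(dt)) = 1.082605; d = 1/u = 0.923698
p = (exp((r-q)*dt) - d) / (u - d) = 0.478465
Discount per step: exp(-r*dt) = 0.999833
Stock lattice S(k, i) with i counting down-moves:
  k=0: S(0,0) = 23.8200
  k=1: S(1,0) = 25.7876; S(1,1) = 22.0025
  k=2: S(2,0) = 27.9178; S(2,1) = 23.8200; S(2,2) = 20.3237
  k=3: S(3,0) = 30.2240; S(3,1) = 25.7876; S(3,2) = 22.0025; S(3,3) = 18.7729
  k=4: S(4,0) = 32.7206; S(4,1) = 27.9178; S(4,2) = 23.8200; S(4,3) = 20.3237; S(4,4) = 17.3405
Terminal payoffs V(N, i) = max(K - S_T, 0):
  V(4,0) = 0.000000; V(4,1) = 0.000000; V(4,2) = 0.000000; V(4,3) = 0.676334; V(4,4) = 3.659472
Backward induction: V(k, i) = exp(-r*dt) * [p * V(k+1, i) + (1-p) * V(k+1, i+1)].
  V(3,0) = exp(-r*dt) * [p*0.000000 + (1-p)*0.000000] = 0.000000
  V(3,1) = exp(-r*dt) * [p*0.000000 + (1-p)*0.000000] = 0.000000
  V(3,2) = exp(-r*dt) * [p*0.000000 + (1-p)*0.676334] = 0.352674
  V(3,3) = exp(-r*dt) * [p*0.676334 + (1-p)*3.659472] = 2.231775
  V(2,0) = exp(-r*dt) * [p*0.000000 + (1-p)*0.000000] = 0.000000
  V(2,1) = exp(-r*dt) * [p*0.000000 + (1-p)*0.352674] = 0.183901
  V(2,2) = exp(-r*dt) * [p*0.352674 + (1-p)*2.231775] = 1.332469
  V(1,0) = exp(-r*dt) * [p*0.000000 + (1-p)*0.183901] = 0.095895
  V(1,1) = exp(-r*dt) * [p*0.183901 + (1-p)*1.332469] = 0.782790
  V(0,0) = exp(-r*dt) * [p*0.095895 + (1-p)*0.782790] = 0.454059


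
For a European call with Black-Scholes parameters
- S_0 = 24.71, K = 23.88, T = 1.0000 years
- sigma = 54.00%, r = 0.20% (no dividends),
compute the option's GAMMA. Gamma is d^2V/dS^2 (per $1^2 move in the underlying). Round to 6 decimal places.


d1 = 0.3369754287; d2 = -0.2030245713
phi(d1) = 0.3769228505; exp(-qT) = 1.0000000000; exp(-rT) = 0.9980019987
Gamma = exp(-qT) * phi(d1) / (S * sigma * sqrt(T)) = 1.0000000000 * 0.3769228505 / (24.7100 * 0.5400 * 1.0000000000) = 0.028248

Answer: Gamma = 0.028248


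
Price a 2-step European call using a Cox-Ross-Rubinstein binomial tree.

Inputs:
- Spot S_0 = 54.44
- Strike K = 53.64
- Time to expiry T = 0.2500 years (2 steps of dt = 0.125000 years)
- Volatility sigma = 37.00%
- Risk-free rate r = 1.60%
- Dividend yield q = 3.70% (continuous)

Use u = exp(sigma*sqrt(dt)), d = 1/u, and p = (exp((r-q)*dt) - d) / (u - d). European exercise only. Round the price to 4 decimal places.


dt = T/N = 0.125000
u = exp(sigma*sqrt(dt)) = 1.139757; d = 1/u = 0.877380
p = (exp((r-q)*dt) - d) / (u - d) = 0.457351
Discount per step: exp(-r*dt) = 0.998002
Stock lattice S(k, i) with i counting down-moves:
  k=0: S(0,0) = 54.4400
  k=1: S(1,0) = 62.0484; S(1,1) = 47.7646
  k=2: S(2,0) = 70.7200; S(2,1) = 54.4400; S(2,2) = 41.9077
Terminal payoffs V(N, i) = max(S_T - K, 0):
  V(2,0) = 17.080019; V(2,1) = 0.800000; V(2,2) = 0.000000
Backward induction: V(k, i) = exp(-r*dt) * [p * V(k+1, i) + (1-p) * V(k+1, i+1)].
  V(1,0) = exp(-r*dt) * [p*17.080019 + (1-p)*0.800000] = 8.229213
  V(1,1) = exp(-r*dt) * [p*0.800000 + (1-p)*0.000000] = 0.365150
  V(0,0) = exp(-r*dt) * [p*8.229213 + (1-p)*0.365150] = 3.953873

Answer: Price = V(0,0) = 3.9539


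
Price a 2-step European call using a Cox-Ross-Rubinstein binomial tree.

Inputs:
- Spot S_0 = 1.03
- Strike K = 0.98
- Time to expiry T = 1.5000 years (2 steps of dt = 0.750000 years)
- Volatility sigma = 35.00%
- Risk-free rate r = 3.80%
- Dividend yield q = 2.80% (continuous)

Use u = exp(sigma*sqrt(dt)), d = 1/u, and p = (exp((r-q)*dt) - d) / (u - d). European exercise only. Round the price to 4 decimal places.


Answer: Price = V(0,0) = 0.1871

Derivation:
dt = T/N = 0.750000
u = exp(sigma*sqrt(dt)) = 1.354062; d = 1/u = 0.738519
p = (exp((r-q)*dt) - d) / (u - d) = 0.437028
Discount per step: exp(-r*dt) = 0.971902
Stock lattice S(k, i) with i counting down-moves:
  k=0: S(0,0) = 1.0300
  k=1: S(1,0) = 1.3947; S(1,1) = 0.7607
  k=2: S(2,0) = 1.8885; S(2,1) = 1.0300; S(2,2) = 0.5618
Terminal payoffs V(N, i) = max(S_T - K, 0):
  V(2,0) = 0.908488; V(2,1) = 0.050000; V(2,2) = 0.000000
Backward induction: V(k, i) = exp(-r*dt) * [p * V(k+1, i) + (1-p) * V(k+1, i+1)].
  V(1,0) = exp(-r*dt) * [p*0.908488 + (1-p)*0.050000] = 0.413237
  V(1,1) = exp(-r*dt) * [p*0.050000 + (1-p)*0.000000] = 0.021237
  V(0,0) = exp(-r*dt) * [p*0.413237 + (1-p)*0.021237] = 0.187142


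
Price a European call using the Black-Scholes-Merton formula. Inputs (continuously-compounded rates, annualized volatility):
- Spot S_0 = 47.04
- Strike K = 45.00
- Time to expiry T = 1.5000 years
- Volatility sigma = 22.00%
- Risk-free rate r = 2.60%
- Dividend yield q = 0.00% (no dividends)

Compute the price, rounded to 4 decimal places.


d1 = (ln(S/K) + (r - q + 0.5*sigma^2) * T) / (sigma * sqrt(T)) = 0.44401015
d2 = d1 - sigma * sqrt(T) = 0.17456628
exp(-rT) = 0.96175071; exp(-qT) = 1.00000000
C = S_0 * exp(-qT) * N(d1) - K * exp(-rT) * N(d2)
N(d1) = 0.67148238; N(d2) = 0.56928978
C = 47.0400 * 1.00000000 * 0.67148238 - 45.0000 * 0.96175071 * 0.56928978 = 6.9484

Answer: Price = 6.9484


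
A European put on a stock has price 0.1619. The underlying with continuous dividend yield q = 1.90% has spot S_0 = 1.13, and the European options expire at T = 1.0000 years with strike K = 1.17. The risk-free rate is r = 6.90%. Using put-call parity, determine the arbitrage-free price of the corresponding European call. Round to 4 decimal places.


Put-call parity: C - P = S_0 * exp(-qT) - K * exp(-rT).
S_0 * exp(-qT) = 1.1300 * 0.98117936 = 1.10873268
K * exp(-rT) = 1.1700 * 0.93332668 = 1.09199222
C = P + S*exp(-qT) - K*exp(-rT)
C = 0.1619 + 1.10873268 - 1.09199222 = 0.1786

Answer: Call price = 0.1786


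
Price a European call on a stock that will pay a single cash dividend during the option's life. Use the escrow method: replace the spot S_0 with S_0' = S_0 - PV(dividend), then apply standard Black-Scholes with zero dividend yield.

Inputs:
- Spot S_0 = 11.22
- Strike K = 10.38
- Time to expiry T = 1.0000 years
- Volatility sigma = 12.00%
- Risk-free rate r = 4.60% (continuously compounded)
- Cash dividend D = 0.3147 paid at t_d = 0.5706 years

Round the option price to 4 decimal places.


Answer: Price = 1.1497

Derivation:
PV(D) = D * exp(-r * t_d) = 0.3147 * 0.97409387 = 0.30654734
S_0' = S_0 - PV(D) = 11.2200 - 0.30654734 = 10.91345266
d1 = (ln(S_0'/K) + (r + sigma^2/2)*T) / (sigma*sqrt(T)) = 0.86096116
d2 = d1 - sigma*sqrt(T) = 0.74096116
exp(-rT) = 0.95504196
N(d1) = 0.80537028; N(d2) = 0.77064151
C = S_0' * N(d1) - K * exp(-rT) * N(d2) = 10.91345266 * 0.80537028 - 10.3800 * 0.95504196 * 0.77064151 = 1.1497


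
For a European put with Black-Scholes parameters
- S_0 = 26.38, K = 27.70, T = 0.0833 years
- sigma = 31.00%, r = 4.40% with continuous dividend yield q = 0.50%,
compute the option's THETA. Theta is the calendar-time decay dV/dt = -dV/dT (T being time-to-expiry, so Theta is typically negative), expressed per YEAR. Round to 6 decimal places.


d1 = -0.4646736788; d2 = -0.5541450709
phi(d1) = 0.3581156332; exp(-qT) = 0.9995835867; exp(-rT) = 0.9963415086
Theta = -S*exp(-qT)*phi(d1)*sigma/(2*sqrt(T)) + r*K*exp(-rT)*N(-d2) - q*S*exp(-qT)*N(-d1)
N(-d1) = 0.6789174198; N(-d2) = 0.7102602166; sqrt(T) = 0.2886173938
Term 1 = -26.3800 * 0.9995835867 * 0.3581156332 * 0.3100 / (2 * 0.2886173938) = -5.0713827041
Term 2 = 0.0440 * 27.7000 * 0.9963415086 * 0.7102602166 = 0.8624981235
Term 3 = -0.0050 * 26.3800 * 0.9995835867 * 0.6789174198 = -0.0895119182
Theta = -5.0713827041 + (0.8624981235) + (-0.0895119182) = -4.298396

Answer: Theta = -4.298396


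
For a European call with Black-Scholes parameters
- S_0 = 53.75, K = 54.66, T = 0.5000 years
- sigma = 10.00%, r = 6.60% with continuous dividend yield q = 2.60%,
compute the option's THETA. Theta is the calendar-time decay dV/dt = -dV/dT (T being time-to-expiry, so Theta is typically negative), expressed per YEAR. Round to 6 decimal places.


d1 = 0.0807726168; d2 = 0.0100619387
phi(d1) = 0.3976430080; exp(-qT) = 0.9870841350; exp(-rT) = 0.9675385596
Theta = -S*exp(-qT)*phi(d1)*sigma/(2*sqrt(T)) - r*K*exp(-rT)*N(d2) + q*S*exp(-qT)*N(d1)
N(d1) = 0.5321886072; N(d2) = 0.5040140650; sqrt(T) = 0.7071067812
Term 1 = -53.7500 * 0.9870841350 * 0.3976430080 * 0.1000 / (2 * 0.7071067812) = -1.4918013398
Term 2 = -0.0660 * 54.6600 * 0.9675385596 * 0.5040140650 = -1.7592376099
Term 3 = 0.0260 * 53.7500 * 0.9870841350 * 0.5321886072 = 0.7341276161
Theta = -1.4918013398 + (-1.7592376099) + (0.7341276161) = -2.516911

Answer: Theta = -2.516911


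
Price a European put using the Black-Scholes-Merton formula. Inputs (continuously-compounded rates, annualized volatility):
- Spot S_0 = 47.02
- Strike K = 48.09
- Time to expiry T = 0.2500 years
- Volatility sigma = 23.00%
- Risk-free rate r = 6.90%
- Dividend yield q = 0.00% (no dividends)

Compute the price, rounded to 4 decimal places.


d1 = (ln(S/K) + (r - q + 0.5*sigma^2) * T) / (sigma * sqrt(T)) = 0.01183729
d2 = d1 - sigma * sqrt(T) = -0.10316271
exp(-rT) = 0.98289793; exp(-qT) = 1.00000000
P = K * exp(-rT) * N(-d2) - S_0 * exp(-qT) * N(-d1)
N(-d1) = 0.49527772; N(-d2) = 0.54108308
P = 48.0900 * 0.98289793 * 0.54108308 - 47.0200 * 1.00000000 * 0.49527772 = 2.2877

Answer: Price = 2.2877


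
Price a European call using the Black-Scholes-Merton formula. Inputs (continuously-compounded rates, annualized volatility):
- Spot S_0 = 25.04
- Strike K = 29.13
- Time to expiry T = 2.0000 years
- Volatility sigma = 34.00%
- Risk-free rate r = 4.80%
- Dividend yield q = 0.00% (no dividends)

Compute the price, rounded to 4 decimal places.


Answer: Price = 4.2126

Derivation:
d1 = (ln(S/K) + (r - q + 0.5*sigma^2) * T) / (sigma * sqrt(T)) = 0.12541989
d2 = d1 - sigma * sqrt(T) = -0.35541272
exp(-rT) = 0.90846402; exp(-qT) = 1.00000000
C = S_0 * exp(-qT) * N(d1) - K * exp(-rT) * N(d2)
N(d1) = 0.54990443; N(d2) = 0.36114021
C = 25.0400 * 1.00000000 * 0.54990443 - 29.1300 * 0.90846402 * 0.36114021 = 4.2126


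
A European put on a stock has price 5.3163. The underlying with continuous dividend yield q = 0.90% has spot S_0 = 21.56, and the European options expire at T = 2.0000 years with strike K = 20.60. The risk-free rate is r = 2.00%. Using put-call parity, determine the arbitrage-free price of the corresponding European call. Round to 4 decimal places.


Answer: Call price = 6.6994

Derivation:
Put-call parity: C - P = S_0 * exp(-qT) - K * exp(-rT).
S_0 * exp(-qT) = 21.5600 * 0.98216103 = 21.17539186
K * exp(-rT) = 20.6000 * 0.96078944 = 19.79226245
C = P + S*exp(-qT) - K*exp(-rT)
C = 5.3163 + 21.17539186 - 19.79226245 = 6.6994


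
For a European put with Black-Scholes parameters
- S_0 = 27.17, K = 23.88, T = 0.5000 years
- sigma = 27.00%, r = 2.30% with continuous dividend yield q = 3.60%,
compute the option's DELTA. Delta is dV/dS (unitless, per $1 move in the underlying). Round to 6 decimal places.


Answer: Delta = -0.226308

Derivation:
d1 = 0.7374711768; d2 = 0.5465523459
phi(d1) = 0.3039565846; exp(-qT) = 0.9821610324; exp(-rT) = 0.9885658722
N(-d1) = 0.2304179325
Delta = -exp(-qT) * N(-d1) = -0.9821610324 * 0.2304179325 = -0.226308


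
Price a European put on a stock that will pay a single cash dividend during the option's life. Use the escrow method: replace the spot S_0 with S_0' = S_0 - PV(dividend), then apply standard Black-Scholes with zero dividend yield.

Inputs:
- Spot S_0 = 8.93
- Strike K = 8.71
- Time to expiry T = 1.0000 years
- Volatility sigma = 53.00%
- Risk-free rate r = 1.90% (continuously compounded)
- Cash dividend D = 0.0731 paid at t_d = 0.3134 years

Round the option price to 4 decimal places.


Answer: Price = 1.6670

Derivation:
PV(D) = D * exp(-r * t_d) = 0.0731 * 0.99406309 = 0.07266601
S_0' = S_0 - PV(D) = 8.9300 - 0.07266601 = 8.85733399
d1 = (ln(S_0'/K) + (r + sigma^2/2)*T) / (sigma*sqrt(T)) = 0.33249816
d2 = d1 - sigma*sqrt(T) = -0.19750184
exp(-rT) = 0.98117936
N(-d1) = 0.36975656; N(-d2) = 0.57828258
P = K * exp(-rT) * N(-d2) - S_0' * N(-d1) = 8.7100 * 0.98117936 * 0.57828258 - 8.85733399 * 0.36975656 = 1.6670


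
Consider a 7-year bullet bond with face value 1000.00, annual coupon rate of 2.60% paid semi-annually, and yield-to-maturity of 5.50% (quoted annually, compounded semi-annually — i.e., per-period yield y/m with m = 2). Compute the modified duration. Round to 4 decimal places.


Coupon per period c = face * coupon_rate / m = 13.000000
Periods per year m = 2; per-period yield y/m = 0.027500
Number of cashflows N = 14
Cashflows (t years, CF_t, discount factor 1/(1+y/m)^(m*t), PV):
  t = 0.5000: CF_t = 13.000000, DF = 0.973236, PV = 12.652068
  t = 1.0000: CF_t = 13.000000, DF = 0.947188, PV = 12.313448
  t = 1.5000: CF_t = 13.000000, DF = 0.921838, PV = 11.983891
  t = 2.0000: CF_t = 13.000000, DF = 0.897166, PV = 11.663155
  t = 2.5000: CF_t = 13.000000, DF = 0.873154, PV = 11.351002
  t = 3.0000: CF_t = 13.000000, DF = 0.849785, PV = 11.047204
  t = 3.5000: CF_t = 13.000000, DF = 0.827041, PV = 10.751537
  t = 4.0000: CF_t = 13.000000, DF = 0.804906, PV = 10.463783
  t = 4.5000: CF_t = 13.000000, DF = 0.783364, PV = 10.183730
  t = 5.0000: CF_t = 13.000000, DF = 0.762398, PV = 9.911173
  t = 5.5000: CF_t = 13.000000, DF = 0.741993, PV = 9.645910
  t = 6.0000: CF_t = 13.000000, DF = 0.722134, PV = 9.387747
  t = 6.5000: CF_t = 13.000000, DF = 0.702807, PV = 9.136494
  t = 7.0000: CF_t = 1013.000000, DF = 0.683997, PV = 692.889241
Price P = sum_t PV_t = 833.380382
First compute Macaulay numerator sum_t t * PV_t:
  t * PV_t at t = 0.5000: 6.326034
  t * PV_t at t = 1.0000: 12.313448
  t * PV_t at t = 1.5000: 17.975837
  t * PV_t at t = 2.0000: 23.326309
  t * PV_t at t = 2.5000: 28.377505
  t * PV_t at t = 3.0000: 33.141612
  t * PV_t at t = 3.5000: 37.630378
  t * PV_t at t = 4.0000: 41.855130
  t * PV_t at t = 4.5000: 45.826785
  t * PV_t at t = 5.0000: 49.555864
  t * PV_t at t = 5.5000: 53.052506
  t * PV_t at t = 6.0000: 56.326483
  t * PV_t at t = 6.5000: 59.387209
  t * PV_t at t = 7.0000: 4850.224686
Macaulay duration D = 5315.319786 / 833.380382 = 6.378024
Modified duration = D / (1 + y/m) = 6.378024 / (1 + 0.027500) = 6.207322

Answer: Modified duration = 6.2073


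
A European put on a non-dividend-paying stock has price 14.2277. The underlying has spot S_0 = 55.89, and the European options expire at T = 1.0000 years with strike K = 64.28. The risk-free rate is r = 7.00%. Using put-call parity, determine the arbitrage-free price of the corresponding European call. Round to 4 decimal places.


Answer: Call price = 10.1834

Derivation:
Put-call parity: C - P = S_0 * exp(-qT) - K * exp(-rT).
S_0 * exp(-qT) = 55.8900 * 1.00000000 = 55.89000000
K * exp(-rT) = 64.2800 * 0.93239382 = 59.93427474
C = P + S*exp(-qT) - K*exp(-rT)
C = 14.2277 + 55.89000000 - 59.93427474 = 10.1834


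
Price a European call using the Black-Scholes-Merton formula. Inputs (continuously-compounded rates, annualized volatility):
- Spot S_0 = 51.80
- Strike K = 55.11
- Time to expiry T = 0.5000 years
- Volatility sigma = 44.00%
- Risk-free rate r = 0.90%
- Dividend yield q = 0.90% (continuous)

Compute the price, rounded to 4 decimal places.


d1 = (ln(S/K) + (r - q + 0.5*sigma^2) * T) / (sigma * sqrt(T)) = -0.04352255
d2 = d1 - sigma * sqrt(T) = -0.35464953
exp(-rT) = 0.99551011; exp(-qT) = 0.99551011
C = S_0 * exp(-qT) * N(d1) - K * exp(-rT) * N(d2)
N(d1) = 0.48264250; N(d2) = 0.36142608
C = 51.8000 * 0.99551011 * 0.48264250 - 55.1100 * 0.99551011 * 0.36142608 = 5.0599

Answer: Price = 5.0599


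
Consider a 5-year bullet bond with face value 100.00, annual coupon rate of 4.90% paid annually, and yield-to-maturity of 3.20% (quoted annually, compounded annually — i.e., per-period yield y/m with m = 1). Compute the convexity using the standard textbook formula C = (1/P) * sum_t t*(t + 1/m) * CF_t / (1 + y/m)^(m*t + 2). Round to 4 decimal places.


Answer: Convexity = 24.9717

Derivation:
Coupon per period c = face * coupon_rate / m = 4.900000
Periods per year m = 1; per-period yield y/m = 0.032000
Number of cashflows N = 5
Cashflows (t years, CF_t, discount factor 1/(1+y/m)^(m*t), PV):
  t = 1.0000: CF_t = 4.900000, DF = 0.968992, PV = 4.748062
  t = 2.0000: CF_t = 4.900000, DF = 0.938946, PV = 4.600835
  t = 3.0000: CF_t = 4.900000, DF = 0.909831, PV = 4.458174
  t = 4.0000: CF_t = 4.900000, DF = 0.881620, PV = 4.319936
  t = 5.0000: CF_t = 104.900000, DF = 0.854283, PV = 89.614235
Price P = sum_t PV_t = 107.741242
Convexity numerator sum_t t*(t + 1/m) * CF_t / (1+y/m)^(m*t + 2):
  t = 1.0000: term = 8.916347
  t = 2.0000: term = 25.919615
  t = 3.0000: term = 50.231811
  t = 4.0000: term = 81.123726
  t = 5.0000: term = 2524.287762
Convexity = (1/P) * sum = 2690.479262 / 107.741242 = 24.971675


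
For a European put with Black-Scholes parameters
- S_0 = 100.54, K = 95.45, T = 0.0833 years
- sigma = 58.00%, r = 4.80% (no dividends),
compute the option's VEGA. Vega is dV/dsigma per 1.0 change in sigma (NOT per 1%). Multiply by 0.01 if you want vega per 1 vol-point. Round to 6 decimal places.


Answer: Vega = 10.608190

Derivation:
d1 = 0.4179412606; d2 = 0.2505431722
phi(d1) = 0.3655778663; exp(-qT) = 1.0000000000; exp(-rT) = 0.9960095830
Vega = S * exp(-qT) * phi(d1) * sqrt(T) = 100.5400 * 1.0000000000 * 0.3655778663 * 0.2886173938 = 10.608190


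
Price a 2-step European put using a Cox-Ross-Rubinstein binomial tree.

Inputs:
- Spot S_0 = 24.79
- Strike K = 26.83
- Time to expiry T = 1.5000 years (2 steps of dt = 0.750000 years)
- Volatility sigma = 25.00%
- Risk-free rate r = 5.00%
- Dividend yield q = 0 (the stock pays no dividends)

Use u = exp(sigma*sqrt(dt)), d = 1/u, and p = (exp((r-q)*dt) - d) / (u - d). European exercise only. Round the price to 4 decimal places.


dt = T/N = 0.750000
u = exp(sigma*sqrt(dt)) = 1.241731; d = 1/u = 0.805327
p = (exp((r-q)*dt) - d) / (u - d) = 0.533645
Discount per step: exp(-r*dt) = 0.963194
Stock lattice S(k, i) with i counting down-moves:
  k=0: S(0,0) = 24.7900
  k=1: S(1,0) = 30.7825; S(1,1) = 19.9641
  k=2: S(2,0) = 38.2236; S(2,1) = 24.7900; S(2,2) = 16.0776
Terminal payoffs V(N, i) = max(K - S_T, 0):
  V(2,0) = 0.000000; V(2,1) = 2.040000; V(2,2) = 10.752390
Backward induction: V(k, i) = exp(-r*dt) * [p * V(k+1, i) + (1-p) * V(k+1, i+1)].
  V(1,0) = exp(-r*dt) * [p*0.000000 + (1-p)*2.040000] = 0.916349
  V(1,1) = exp(-r*dt) * [p*2.040000 + (1-p)*10.752390] = 5.878439
  V(0,0) = exp(-r*dt) * [p*0.916349 + (1-p)*5.878439] = 3.111546

Answer: Price = V(0,0) = 3.1115


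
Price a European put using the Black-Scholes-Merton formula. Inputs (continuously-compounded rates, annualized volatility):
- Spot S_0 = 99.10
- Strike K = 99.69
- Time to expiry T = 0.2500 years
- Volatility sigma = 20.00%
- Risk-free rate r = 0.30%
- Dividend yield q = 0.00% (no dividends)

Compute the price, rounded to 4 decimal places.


Answer: Price = 4.2251

Derivation:
d1 = (ln(S/K) + (r - q + 0.5*sigma^2) * T) / (sigma * sqrt(T)) = -0.00185930
d2 = d1 - sigma * sqrt(T) = -0.10185930
exp(-rT) = 0.99925028; exp(-qT) = 1.00000000
P = K * exp(-rT) * N(-d2) - S_0 * exp(-qT) * N(-d1)
N(-d1) = 0.50074175; N(-d2) = 0.54056582
P = 99.6900 * 0.99925028 * 0.54056582 - 99.1000 * 1.00000000 * 0.50074175 = 4.2251


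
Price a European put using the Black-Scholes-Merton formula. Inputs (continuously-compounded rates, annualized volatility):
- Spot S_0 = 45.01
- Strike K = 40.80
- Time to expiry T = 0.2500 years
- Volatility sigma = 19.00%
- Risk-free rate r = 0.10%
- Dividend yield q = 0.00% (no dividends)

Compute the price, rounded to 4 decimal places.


Answer: Price = 0.3161

Derivation:
d1 = (ln(S/K) + (r - q + 0.5*sigma^2) * T) / (sigma * sqrt(T)) = 1.08384322
d2 = d1 - sigma * sqrt(T) = 0.98884322
exp(-rT) = 0.99975003; exp(-qT) = 1.00000000
P = K * exp(-rT) * N(-d2) - S_0 * exp(-qT) * N(-d1)
N(-d1) = 0.13921716; N(-d2) = 0.16136993
P = 40.8000 * 0.99975003 * 0.16136993 - 45.0100 * 1.00000000 * 0.13921716 = 0.3161


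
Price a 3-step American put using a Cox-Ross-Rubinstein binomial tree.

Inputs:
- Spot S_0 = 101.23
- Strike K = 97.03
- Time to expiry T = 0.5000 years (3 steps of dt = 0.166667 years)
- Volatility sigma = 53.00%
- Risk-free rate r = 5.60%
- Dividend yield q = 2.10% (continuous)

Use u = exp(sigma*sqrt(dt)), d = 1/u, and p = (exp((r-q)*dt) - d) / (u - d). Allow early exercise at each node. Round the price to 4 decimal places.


Answer: Price = V(0,0) = 13.0360

Derivation:
dt = T/N = 0.166667
u = exp(sigma*sqrt(dt)) = 1.241564; d = 1/u = 0.805436
p = (exp((r-q)*dt) - d) / (u - d) = 0.459532
Discount per step: exp(-r*dt) = 0.990710
Stock lattice S(k, i) with i counting down-moves:
  k=0: S(0,0) = 101.2300
  k=1: S(1,0) = 125.6835; S(1,1) = 81.5343
  k=2: S(2,0) = 156.0441; S(2,1) = 101.2300; S(2,2) = 65.6706
  k=3: S(3,0) = 193.7386; S(3,1) = 125.6835; S(3,2) = 81.5343; S(3,3) = 52.8935
Terminal payoffs V(N, i) = max(K - S_T, 0):
  V(3,0) = 0.000000; V(3,1) = 0.000000; V(3,2) = 15.495719; V(3,3) = 44.136504
Backward induction: V(k, i) = exp(-r*dt) * [p * V(k+1, i) + (1-p) * V(k+1, i+1)]; then take max(V_cont, immediate exercise) for American.
  V(2,0) = exp(-r*dt) * [p*0.000000 + (1-p)*0.000000] = 0.000000; exercise = 0.000000; V(2,0) = max -> 0.000000
  V(2,1) = exp(-r*dt) * [p*0.000000 + (1-p)*15.495719] = 8.297145; exercise = 0.000000; V(2,1) = max -> 8.297145
  V(2,2) = exp(-r*dt) * [p*15.495719 + (1-p)*44.136504] = 30.687404; exercise = 31.359359; V(2,2) = max -> 31.359359
  V(1,0) = exp(-r*dt) * [p*0.000000 + (1-p)*8.297145] = 4.442686; exercise = 0.000000; V(1,0) = max -> 4.442686
  V(1,1) = exp(-r*dt) * [p*8.297145 + (1-p)*31.359359] = 20.568671; exercise = 15.495719; V(1,1) = max -> 20.568671
  V(0,0) = exp(-r*dt) * [p*4.442686 + (1-p)*20.568671] = 13.036033; exercise = 0.000000; V(0,0) = max -> 13.036033


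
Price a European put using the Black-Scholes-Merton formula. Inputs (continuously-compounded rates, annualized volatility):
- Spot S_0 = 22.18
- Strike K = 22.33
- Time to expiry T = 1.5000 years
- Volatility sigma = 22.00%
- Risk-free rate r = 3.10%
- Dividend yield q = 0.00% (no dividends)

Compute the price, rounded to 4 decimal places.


Answer: Price = 1.9236

Derivation:
d1 = (ln(S/K) + (r - q + 0.5*sigma^2) * T) / (sigma * sqrt(T)) = 0.28228482
d2 = d1 - sigma * sqrt(T) = 0.01284095
exp(-rT) = 0.95456456; exp(-qT) = 1.00000000
P = K * exp(-rT) * N(-d2) - S_0 * exp(-qT) * N(-d1)
N(-d1) = 0.38886256; N(-d2) = 0.49487734
P = 22.3300 * 0.95456456 * 0.49487734 - 22.1800 * 1.00000000 * 0.38886256 = 1.9236


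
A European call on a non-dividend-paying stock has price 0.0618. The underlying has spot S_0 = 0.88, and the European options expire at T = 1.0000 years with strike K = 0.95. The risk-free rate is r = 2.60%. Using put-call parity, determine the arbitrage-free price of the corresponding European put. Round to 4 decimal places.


Answer: Put price = 0.1074

Derivation:
Put-call parity: C - P = S_0 * exp(-qT) - K * exp(-rT).
S_0 * exp(-qT) = 0.8800 * 1.00000000 = 0.88000000
K * exp(-rT) = 0.9500 * 0.97433509 = 0.92561834
P = C - S*exp(-qT) + K*exp(-rT)
P = 0.0618 - 0.88000000 + 0.92561834 = 0.1074


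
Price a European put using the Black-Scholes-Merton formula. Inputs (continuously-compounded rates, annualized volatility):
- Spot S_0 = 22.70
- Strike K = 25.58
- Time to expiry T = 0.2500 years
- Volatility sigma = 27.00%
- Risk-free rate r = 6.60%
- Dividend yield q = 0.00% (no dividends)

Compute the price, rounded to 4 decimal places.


d1 = (ln(S/K) + (r - q + 0.5*sigma^2) * T) / (sigma * sqrt(T)) = -0.69506201
d2 = d1 - sigma * sqrt(T) = -0.83006201
exp(-rT) = 0.98363538; exp(-qT) = 1.00000000
P = K * exp(-rT) * N(-d2) - S_0 * exp(-qT) * N(-d1)
N(-d1) = 0.75649178; N(-d2) = 0.79674814
P = 25.5800 * 0.98363538 * 0.79674814 - 22.7000 * 1.00000000 * 0.75649178 = 2.8749

Answer: Price = 2.8749


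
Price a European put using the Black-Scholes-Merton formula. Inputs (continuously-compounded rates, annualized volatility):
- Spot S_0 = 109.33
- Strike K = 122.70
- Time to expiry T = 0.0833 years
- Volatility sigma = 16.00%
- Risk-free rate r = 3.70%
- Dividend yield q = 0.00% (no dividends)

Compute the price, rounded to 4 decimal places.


d1 = (ln(S/K) + (r - q + 0.5*sigma^2) * T) / (sigma * sqrt(T)) = -2.40853425
d2 = d1 - sigma * sqrt(T) = -2.45471303
exp(-rT) = 0.99692264; exp(-qT) = 1.00000000
P = K * exp(-rT) * N(-d2) - S_0 * exp(-qT) * N(-d1)
N(-d1) = 0.99199164; N(-d2) = 0.99295015
P = 122.7000 * 0.99692264 * 0.99295015 - 109.3300 * 1.00000000 * 0.99199164 = 13.0056

Answer: Price = 13.0056


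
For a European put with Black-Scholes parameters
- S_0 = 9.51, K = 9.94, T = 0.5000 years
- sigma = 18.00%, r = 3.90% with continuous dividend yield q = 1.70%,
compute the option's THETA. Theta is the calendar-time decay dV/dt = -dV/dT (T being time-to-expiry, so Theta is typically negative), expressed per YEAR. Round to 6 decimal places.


d1 = -0.1973860618; d2 = -0.3246652825
phi(d1) = 0.3912458431; exp(-qT) = 0.9915360229; exp(-rT) = 0.9806888952
Theta = -S*exp(-qT)*phi(d1)*sigma/(2*sqrt(T)) + r*K*exp(-rT)*N(-d2) - q*S*exp(-qT)*N(-d1)
N(-d1) = 0.5782372820; N(-d2) = 0.6272827935; sqrt(T) = 0.7071067812
Term 1 = -9.5100 * 0.9915360229 * 0.3912458431 * 0.1800 / (2 * 0.7071067812) = -0.4695655828
Term 2 = 0.0390 * 9.9400 * 0.9806888952 * 0.6272827935 = 0.2384765191
Term 3 = -0.0170 * 9.5100 * 0.9915360229 * 0.5782372820 = -0.0926923782
Theta = -0.4695655828 + (0.2384765191) + (-0.0926923782) = -0.323781

Answer: Theta = -0.323781


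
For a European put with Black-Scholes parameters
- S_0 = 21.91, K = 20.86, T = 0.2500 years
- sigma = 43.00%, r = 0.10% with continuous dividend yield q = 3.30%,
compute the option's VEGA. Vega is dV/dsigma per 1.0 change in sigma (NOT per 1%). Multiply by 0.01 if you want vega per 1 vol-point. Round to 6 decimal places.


Answer: Vega = 4.145379

Derivation:
d1 = 0.2987079257; d2 = 0.0837079257
phi(d1) = 0.3815353601; exp(-qT) = 0.9917839379; exp(-rT) = 0.9997500312
Vega = S * exp(-qT) * phi(d1) * sqrt(T) = 21.9100 * 0.9917839379 * 0.3815353601 * 0.5000000000 = 4.145379


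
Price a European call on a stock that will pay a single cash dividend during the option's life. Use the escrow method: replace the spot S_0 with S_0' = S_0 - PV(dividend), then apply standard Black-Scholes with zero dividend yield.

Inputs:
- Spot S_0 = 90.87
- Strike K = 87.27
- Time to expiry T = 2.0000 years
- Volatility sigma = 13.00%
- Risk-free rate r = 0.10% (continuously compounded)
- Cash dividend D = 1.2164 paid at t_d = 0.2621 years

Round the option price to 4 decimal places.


PV(D) = D * exp(-r * t_d) = 1.2164 * 0.99973793 = 1.21608122
S_0' = S_0 - PV(D) = 90.8700 - 1.21608122 = 89.65391878
d1 = (ln(S_0'/K) + (r + sigma^2/2)*T) / (sigma*sqrt(T)) = 0.24939194
d2 = d1 - sigma*sqrt(T) = 0.06554417
exp(-rT) = 0.99800200
N(d1) = 0.59847119; N(d2) = 0.52612963
C = S_0' * N(d1) - K * exp(-rT) * N(d2) = 89.65391878 * 0.59847119 - 87.2700 * 0.99800200 * 0.52612963 = 7.8317

Answer: Price = 7.8317


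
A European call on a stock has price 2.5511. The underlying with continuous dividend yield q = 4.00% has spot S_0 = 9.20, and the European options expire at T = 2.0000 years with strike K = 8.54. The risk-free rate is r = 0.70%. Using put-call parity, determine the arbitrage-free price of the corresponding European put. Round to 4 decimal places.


Answer: Put price = 2.4797

Derivation:
Put-call parity: C - P = S_0 * exp(-qT) - K * exp(-rT).
S_0 * exp(-qT) = 9.2000 * 0.92311635 = 8.49267039
K * exp(-rT) = 8.5400 * 0.98609754 = 8.42127303
P = C - S*exp(-qT) + K*exp(-rT)
P = 2.5511 - 8.49267039 + 8.42127303 = 2.4797


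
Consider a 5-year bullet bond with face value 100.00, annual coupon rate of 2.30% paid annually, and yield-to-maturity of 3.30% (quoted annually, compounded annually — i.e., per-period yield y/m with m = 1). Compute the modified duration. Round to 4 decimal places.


Coupon per period c = face * coupon_rate / m = 2.300000
Periods per year m = 1; per-period yield y/m = 0.033000
Number of cashflows N = 5
Cashflows (t years, CF_t, discount factor 1/(1+y/m)^(m*t), PV):
  t = 1.0000: CF_t = 2.300000, DF = 0.968054, PV = 2.226525
  t = 2.0000: CF_t = 2.300000, DF = 0.937129, PV = 2.155397
  t = 3.0000: CF_t = 2.300000, DF = 0.907192, PV = 2.086541
  t = 4.0000: CF_t = 2.300000, DF = 0.878211, PV = 2.019885
  t = 5.0000: CF_t = 102.300000, DF = 0.850156, PV = 86.970912
Price P = sum_t PV_t = 95.459259
First compute Macaulay numerator sum_t t * PV_t:
  t * PV_t at t = 1.0000: 2.226525
  t * PV_t at t = 2.0000: 4.310793
  t * PV_t at t = 3.0000: 6.259622
  t * PV_t at t = 4.0000: 8.079538
  t * PV_t at t = 5.0000: 434.854562
Macaulay duration D = 455.731040 / 95.459259 = 4.774089
Modified duration = D / (1 + y/m) = 4.774089 / (1 + 0.033000) = 4.621577

Answer: Modified duration = 4.6216


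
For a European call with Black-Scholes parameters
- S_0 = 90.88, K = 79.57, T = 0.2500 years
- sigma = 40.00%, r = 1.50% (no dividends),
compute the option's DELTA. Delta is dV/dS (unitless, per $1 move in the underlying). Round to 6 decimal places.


Answer: Delta = 0.783264

Derivation:
d1 = 0.7832640879; d2 = 0.5832640879
phi(d1) = 0.2935551218; exp(-qT) = 1.0000000000; exp(-rT) = 0.9962570225
N(d1) = 0.7832639764
Delta = exp(-qT) * N(d1) = 1.0000000000 * 0.7832639764 = 0.783264


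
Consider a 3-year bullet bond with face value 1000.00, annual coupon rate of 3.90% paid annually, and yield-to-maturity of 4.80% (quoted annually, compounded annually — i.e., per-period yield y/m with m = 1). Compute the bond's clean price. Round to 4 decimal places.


Coupon per period c = face * coupon_rate / m = 39.000000
Periods per year m = 1; per-period yield y/m = 0.048000
Number of cashflows N = 3
Cashflows (t years, CF_t, discount factor 1/(1+y/m)^(m*t), PV):
  t = 1.0000: CF_t = 39.000000, DF = 0.954198, PV = 37.213740
  t = 2.0000: CF_t = 39.000000, DF = 0.910495, PV = 35.509294
  t = 3.0000: CF_t = 1039.000000, DF = 0.868793, PV = 902.675592
Price P = sum_t PV_t = 975.398627

Answer: Price = 975.3986


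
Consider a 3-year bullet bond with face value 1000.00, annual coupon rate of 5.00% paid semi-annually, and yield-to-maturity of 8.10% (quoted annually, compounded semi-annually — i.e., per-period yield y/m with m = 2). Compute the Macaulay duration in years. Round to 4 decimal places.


Answer: Macaulay duration = 2.8138 years

Derivation:
Coupon per period c = face * coupon_rate / m = 25.000000
Periods per year m = 2; per-period yield y/m = 0.040500
Number of cashflows N = 6
Cashflows (t years, CF_t, discount factor 1/(1+y/m)^(m*t), PV):
  t = 0.5000: CF_t = 25.000000, DF = 0.961076, PV = 24.026910
  t = 1.0000: CF_t = 25.000000, DF = 0.923668, PV = 23.091696
  t = 1.5000: CF_t = 25.000000, DF = 0.887715, PV = 22.192885
  t = 2.0000: CF_t = 25.000000, DF = 0.853162, PV = 21.329058
  t = 2.5000: CF_t = 25.000000, DF = 0.819954, PV = 20.498854
  t = 3.0000: CF_t = 1025.000000, DF = 0.788039, PV = 807.739569
Price P = sum_t PV_t = 918.878972
Macaulay numerator sum_t t * PV_t:
  t * PV_t at t = 0.5000: 12.013455
  t * PV_t at t = 1.0000: 23.091696
  t * PV_t at t = 1.5000: 33.289327
  t * PV_t at t = 2.0000: 42.658116
  t * PV_t at t = 2.5000: 51.247135
  t * PV_t at t = 3.0000: 2423.218706
Macaulay duration D = (sum_t t * PV_t) / P = 2585.518435 / 918.878972 = 2.813775


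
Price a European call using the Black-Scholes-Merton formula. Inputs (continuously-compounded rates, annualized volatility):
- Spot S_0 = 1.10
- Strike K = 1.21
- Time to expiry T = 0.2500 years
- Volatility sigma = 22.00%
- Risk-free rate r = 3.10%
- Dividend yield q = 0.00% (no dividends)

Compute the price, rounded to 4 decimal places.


Answer: Price = 0.0153

Derivation:
d1 = (ln(S/K) + (r - q + 0.5*sigma^2) * T) / (sigma * sqrt(T)) = -0.74100163
d2 = d1 - sigma * sqrt(T) = -0.85100163
exp(-rT) = 0.99227995; exp(-qT) = 1.00000000
C = S_0 * exp(-qT) * N(d1) - K * exp(-rT) * N(d2)
N(d1) = 0.22934622; N(d2) = 0.19738422
C = 1.1000 * 1.00000000 * 0.22934622 - 1.2100 * 0.99227995 * 0.19738422 = 0.0153


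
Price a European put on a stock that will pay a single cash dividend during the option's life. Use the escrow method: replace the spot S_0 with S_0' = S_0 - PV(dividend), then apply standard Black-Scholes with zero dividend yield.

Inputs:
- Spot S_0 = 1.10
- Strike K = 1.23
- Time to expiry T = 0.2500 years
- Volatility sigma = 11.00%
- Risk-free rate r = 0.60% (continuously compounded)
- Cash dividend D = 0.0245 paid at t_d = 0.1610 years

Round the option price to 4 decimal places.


Answer: Price = 0.1528

Derivation:
PV(D) = D * exp(-r * t_d) = 0.0245 * 0.99903447 = 0.02447634
S_0' = S_0 - PV(D) = 1.1000 - 0.02447634 = 1.07552366
d1 = (ln(S_0'/K) + (r + sigma^2/2)*T) / (sigma*sqrt(T)) = -2.38534554
d2 = d1 - sigma*sqrt(T) = -2.44034554
exp(-rT) = 0.99850112
N(-d1) = 0.99146846; N(-d2) = 0.99266339
P = K * exp(-rT) * N(-d2) - S_0' * N(-d1) = 1.2300 * 0.99850112 * 0.99266339 - 1.07552366 * 0.99146846 = 0.1528


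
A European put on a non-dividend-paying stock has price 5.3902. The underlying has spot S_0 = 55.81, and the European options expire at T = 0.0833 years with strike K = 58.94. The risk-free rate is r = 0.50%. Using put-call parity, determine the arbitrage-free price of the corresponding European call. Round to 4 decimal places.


Put-call parity: C - P = S_0 * exp(-qT) - K * exp(-rT).
S_0 * exp(-qT) = 55.8100 * 1.00000000 = 55.81000000
K * exp(-rT) = 58.9400 * 0.99958359 = 58.91545660
C = P + S*exp(-qT) - K*exp(-rT)
C = 5.3902 + 55.81000000 - 58.91545660 = 2.2847

Answer: Call price = 2.2847


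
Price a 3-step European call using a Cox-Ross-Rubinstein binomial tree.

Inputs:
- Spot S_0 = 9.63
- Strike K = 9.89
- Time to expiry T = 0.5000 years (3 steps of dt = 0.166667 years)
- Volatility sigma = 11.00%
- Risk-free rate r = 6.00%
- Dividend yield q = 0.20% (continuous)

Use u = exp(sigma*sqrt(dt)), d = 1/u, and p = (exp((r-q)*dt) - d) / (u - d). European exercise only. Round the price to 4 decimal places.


Answer: Price = V(0,0) = 0.3092

Derivation:
dt = T/N = 0.166667
u = exp(sigma*sqrt(dt)) = 1.045931; d = 1/u = 0.956086
p = (exp((r-q)*dt) - d) / (u - d) = 0.596890
Discount per step: exp(-r*dt) = 0.990050
Stock lattice S(k, i) with i counting down-moves:
  k=0: S(0,0) = 9.6300
  k=1: S(1,0) = 10.0723; S(1,1) = 9.2071
  k=2: S(2,0) = 10.5349; S(2,1) = 9.6300; S(2,2) = 8.8028
  k=3: S(3,0) = 11.0188; S(3,1) = 10.0723; S(3,2) = 9.2071; S(3,3) = 8.4162
Terminal payoffs V(N, i) = max(S_T - K, 0):
  V(3,0) = 1.128825; V(3,1) = 0.182315; V(3,2) = 0.000000; V(3,3) = 0.000000
Backward induction: V(k, i) = exp(-r*dt) * [p * V(k+1, i) + (1-p) * V(k+1, i+1)].
  V(2,0) = exp(-r*dt) * [p*1.128825 + (1-p)*0.182315] = 0.739841
  V(2,1) = exp(-r*dt) * [p*0.182315 + (1-p)*0.000000] = 0.107739
  V(2,2) = exp(-r*dt) * [p*0.000000 + (1-p)*0.000000] = 0.000000
  V(1,0) = exp(-r*dt) * [p*0.739841 + (1-p)*0.107739] = 0.480208
  V(1,1) = exp(-r*dt) * [p*0.107739 + (1-p)*0.000000] = 0.063668
  V(0,0) = exp(-r*dt) * [p*0.480208 + (1-p)*0.063668] = 0.309189
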